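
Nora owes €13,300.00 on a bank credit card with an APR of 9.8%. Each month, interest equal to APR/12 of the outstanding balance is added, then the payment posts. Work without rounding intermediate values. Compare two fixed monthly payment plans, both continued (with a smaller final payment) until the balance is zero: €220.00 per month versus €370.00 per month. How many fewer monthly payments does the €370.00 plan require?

41 fewer payments

Monthly rate r = 9.8%/12 = 0.816667% = 0.00816667.
At €220.00/mo: n = ⌈−ln(1 − rB₀/P)/ln(1+r)⌉ = 84 payments (last €150.84); total interest = total paid − €13,300.00 = €5,110.84.
At €370.00/mo: 43 payments (last €269.06); total interest €2,509.06.
Payments saved = 84 − 43 = 41.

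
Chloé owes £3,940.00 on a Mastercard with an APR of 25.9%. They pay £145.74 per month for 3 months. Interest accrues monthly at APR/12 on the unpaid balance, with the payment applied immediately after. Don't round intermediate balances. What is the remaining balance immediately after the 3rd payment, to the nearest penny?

Monthly rate r = 25.9%/12 = 2.15833% = 0.0215833.
Each month: B ← B·(1+r) − £145.74.
Month 1: interest £85.04; balance after payment £3,879.30.
Month 2: interest £83.73; balance after payment £3,817.29.
Month 3: interest £82.39; balance after payment £3,753.94.

£3,753.94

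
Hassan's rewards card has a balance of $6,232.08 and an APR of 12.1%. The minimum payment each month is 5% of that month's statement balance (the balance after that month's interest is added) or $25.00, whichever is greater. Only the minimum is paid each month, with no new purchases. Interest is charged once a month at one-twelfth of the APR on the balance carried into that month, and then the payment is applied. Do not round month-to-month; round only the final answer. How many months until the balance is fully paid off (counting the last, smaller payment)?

84 months

Monthly rate r = 12.1%/12 = 1.00833% = 0.0100833.
While 5% of the post-interest balance exceeds $25.00, each month B ← (B·(1+r))·(1 − 0.05), i.e. B shrinks by the factor (1+r)·0.95 = 0.95958.
This holds for months 1–62. Entering month 63 the balance is $482.66; 5% of the post-interest balance is now below $25.00, so the flat $25.00 minimum applies from here.
From month 63 a fixed $25.00 at rate r clears $482.66 in 22 more payments. Total: 62 + 22 = 84 months.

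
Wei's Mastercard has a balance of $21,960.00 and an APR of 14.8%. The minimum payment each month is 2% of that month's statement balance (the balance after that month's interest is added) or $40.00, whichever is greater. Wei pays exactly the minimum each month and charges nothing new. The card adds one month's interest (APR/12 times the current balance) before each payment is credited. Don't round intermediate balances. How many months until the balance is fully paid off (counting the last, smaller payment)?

Monthly rate r = 14.8%/12 = 1.23333% = 0.0123333.
While 2% of the post-interest balance exceeds $40.00, each month B ← (B·(1+r))·(1 − 0.02), i.e. B shrinks by the factor (1+r)·0.98 = 0.99209.
This holds for months 1–304. Entering month 305 the balance is $1,962.07; 2% of the post-interest balance is now below $40.00, so the flat $40.00 minimum applies from here.
From month 305 a fixed $40.00 at rate r clears $1,962.07 in 76 more payments. Total: 304 + 76 = 380 months.

380 months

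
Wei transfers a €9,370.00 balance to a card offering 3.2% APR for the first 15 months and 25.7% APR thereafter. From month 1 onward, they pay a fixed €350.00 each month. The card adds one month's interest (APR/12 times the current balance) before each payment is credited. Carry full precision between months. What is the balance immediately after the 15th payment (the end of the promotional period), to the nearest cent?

Promo months 1–15 at r₀ = 3.2%/12 = 0.00266667; months 16+ at r₁ = 25.7%/12 = 0.0214167.
After month 15: iterate B ← B·(1+r₀) − €350.00 for 15 months → €4,402.74.

€4,402.74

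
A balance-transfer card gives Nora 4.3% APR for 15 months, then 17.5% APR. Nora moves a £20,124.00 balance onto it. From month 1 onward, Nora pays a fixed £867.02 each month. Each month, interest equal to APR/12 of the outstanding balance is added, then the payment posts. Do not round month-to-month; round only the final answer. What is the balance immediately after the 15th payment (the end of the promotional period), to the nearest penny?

Promo months 1–15 at r₀ = 4.3%/12 = 0.00358333; months 16+ at r₁ = 17.5%/12 = 0.0145833.
After month 15: iterate B ← B·(1+r₀) − £867.02 for 15 months → £7,896.59.

£7,896.59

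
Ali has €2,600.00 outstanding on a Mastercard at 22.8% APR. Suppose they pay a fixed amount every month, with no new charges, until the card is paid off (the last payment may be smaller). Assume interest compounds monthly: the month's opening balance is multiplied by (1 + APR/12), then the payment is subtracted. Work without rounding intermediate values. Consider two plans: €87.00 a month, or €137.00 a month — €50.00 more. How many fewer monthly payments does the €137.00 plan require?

Monthly rate r = 22.8%/12 = 1.9% = 0.019.
At €87.00/mo: n = ⌈−ln(1 − rB₀/P)/ln(1+r)⌉ = 45 payments (last €49.88); total interest = total paid − €2,600.00 = €1,277.88.
At €137.00/mo: 24 payments (last €104.32); total interest €655.32.
Payments saved = 45 − 24 = 21.

21 fewer payments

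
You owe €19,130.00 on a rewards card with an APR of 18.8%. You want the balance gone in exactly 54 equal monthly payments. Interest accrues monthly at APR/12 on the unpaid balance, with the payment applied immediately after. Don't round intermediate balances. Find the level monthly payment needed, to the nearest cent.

Monthly rate r = 18.8%/12 = 1.56667% = 0.0156667.
Level-payment amortization: P = B₀·r / (1 − (1+r)^(−n)) = 19130.00·0.0156667 / (1 − 1.01567^(−54)).
Denominator 1 − (1+r)^(−54) = 0.568048261.
P = 299.703 / 0.568048261 ≈ 527.60.

€527.60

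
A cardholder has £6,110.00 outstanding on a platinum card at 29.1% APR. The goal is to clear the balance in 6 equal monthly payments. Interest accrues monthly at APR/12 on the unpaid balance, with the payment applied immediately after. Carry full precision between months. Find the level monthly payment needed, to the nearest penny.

Monthly rate r = 29.1%/12 = 2.425% = 0.02425.
Level-payment amortization: P = B₀·r / (1 − (1+r)^(−n)) = 6110.00·0.02425 / (1 − 1.02425^(−6)).
Denominator 1 − (1+r)^(−6) = 0.133907726.
P = 148.168 / 0.133907726 ≈ 1106.49.

£1,106.49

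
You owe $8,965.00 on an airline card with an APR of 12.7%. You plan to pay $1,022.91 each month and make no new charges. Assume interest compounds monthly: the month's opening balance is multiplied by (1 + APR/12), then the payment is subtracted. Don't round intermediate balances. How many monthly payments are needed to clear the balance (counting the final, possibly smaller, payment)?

10 payments

Monthly rate r = 12.7%/12 = 1.05833% = 0.0105833.
Recurrence: B ← B·(1+r) − $1,022.91.
Month 1: interest $94.88; balance after payment $8,036.97.
Month 2: interest $85.06; balance after payment $7,099.12.
Closed form: n = −ln(1 − rB₀/P)/ln(1+r) = −ln(0.90725)/ln(1.01058) ≈ 9.246, so the balance reaches zero during payment 10.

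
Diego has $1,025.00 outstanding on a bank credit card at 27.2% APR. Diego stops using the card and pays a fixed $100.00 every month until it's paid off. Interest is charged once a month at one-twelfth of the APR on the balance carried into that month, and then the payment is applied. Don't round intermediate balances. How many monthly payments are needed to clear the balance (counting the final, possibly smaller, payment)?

12 payments

Monthly rate r = 27.2%/12 = 2.26667% = 0.0226667.
Recurrence: B ← B·(1+r) − $100.00.
Month 1: interest $23.23; balance after payment $948.23.
Month 2: interest $21.49; balance after payment $869.73.
Closed form: n = −ln(1 − rB₀/P)/ln(1+r) = −ln(0.76767)/ln(1.02267) ≈ 11.796, so the balance reaches zero during payment 12.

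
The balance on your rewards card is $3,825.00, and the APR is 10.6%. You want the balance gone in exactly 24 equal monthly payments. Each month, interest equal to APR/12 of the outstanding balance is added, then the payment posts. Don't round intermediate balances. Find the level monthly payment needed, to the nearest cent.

$177.57

Monthly rate r = 10.6%/12 = 0.883333% = 0.00883333.
Level-payment amortization: P = B₀·r / (1 − (1+r)^(−n)) = 3825.00·0.00883333 / (1 − 1.00883^(−24)).
Denominator 1 − (1+r)^(−24) = 0.190281922.
P = 33.7875 / 0.190281922 ≈ 177.57.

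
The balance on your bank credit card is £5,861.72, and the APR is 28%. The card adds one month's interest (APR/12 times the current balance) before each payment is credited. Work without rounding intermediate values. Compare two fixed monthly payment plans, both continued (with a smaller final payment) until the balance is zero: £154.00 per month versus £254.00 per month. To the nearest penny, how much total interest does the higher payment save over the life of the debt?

£6,109.71

Monthly rate r = 28%/12 = 2.33333% = 0.0233333.
At £154.00/mo: n = ⌈−ln(1 − rB₀/P)/ln(1+r)⌉ = 95 payments (last £149.38); total interest = total paid − £5,861.72 = £8,763.66.
At £254.00/mo: 34 payments (last £133.67); total interest £2,653.95.
Interest saved = £8,763.66 − £2,653.95 = £6,109.71.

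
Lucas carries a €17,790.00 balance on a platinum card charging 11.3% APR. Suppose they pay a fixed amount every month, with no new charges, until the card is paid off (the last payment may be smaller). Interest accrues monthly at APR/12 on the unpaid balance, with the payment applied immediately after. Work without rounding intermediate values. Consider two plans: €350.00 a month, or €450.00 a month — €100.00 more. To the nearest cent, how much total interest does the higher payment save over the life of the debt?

€1,964.75

Monthly rate r = 11.3%/12 = 0.941667% = 0.00941667.
At €350.00/mo: n = ⌈−ln(1 − rB₀/P)/ln(1+r)⌉ = 70 payments (last €172.05); total interest = total paid − €17,790.00 = €6,532.05.
At €450.00/mo: 50 payments (last €307.30); total interest €4,567.30.
Interest saved = €6,532.05 − €4,567.30 = €1,964.75.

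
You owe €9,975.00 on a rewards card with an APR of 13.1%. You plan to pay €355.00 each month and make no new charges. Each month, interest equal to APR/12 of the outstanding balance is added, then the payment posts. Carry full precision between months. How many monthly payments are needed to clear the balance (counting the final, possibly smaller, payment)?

34 months

Monthly rate r = 13.1%/12 = 1.09167% = 0.0109167.
Recurrence: B ← B·(1+r) − €355.00.
Month 1: interest €108.89; balance after payment €9,728.89.
Month 2: interest €106.21; balance after payment €9,480.10.
Closed form: n = −ln(1 − rB₀/P)/ln(1+r) = −ln(0.69326)/ln(1.01092) ≈ 33.742, so the balance reaches zero during payment 34.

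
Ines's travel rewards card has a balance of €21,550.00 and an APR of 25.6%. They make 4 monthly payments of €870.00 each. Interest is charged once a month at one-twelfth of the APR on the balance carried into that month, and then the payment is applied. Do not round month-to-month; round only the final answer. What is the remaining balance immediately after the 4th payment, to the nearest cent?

€19,855.67

Monthly rate r = 25.6%/12 = 2.13333% = 0.0213333.
Each month: B ← B·(1+r) − €870.00.
Month 1: interest €459.73; balance after payment €21,139.73.
Month 2: interest €450.98; balance after payment €20,720.71.
Month 3: interest €442.04; balance after payment €20,292.76.
Month 4: interest €432.91; balance after payment €19,855.67.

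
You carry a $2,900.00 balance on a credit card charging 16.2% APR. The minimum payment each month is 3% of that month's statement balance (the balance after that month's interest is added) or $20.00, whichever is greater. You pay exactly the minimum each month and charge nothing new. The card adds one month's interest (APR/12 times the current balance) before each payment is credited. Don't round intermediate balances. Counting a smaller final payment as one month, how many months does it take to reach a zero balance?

131 months

Monthly rate r = 16.2%/12 = 1.35% = 0.0135.
While 3% of the post-interest balance exceeds $20.00, each month B ← (B·(1+r))·(1 − 0.03), i.e. B shrinks by the factor (1+r)·0.97 = 0.9831.
This holds for months 1–88. Entering month 89 the balance is $646.85; 3% of the post-interest balance is now below $20.00, so the flat $20.00 minimum applies from here.
From month 89 a fixed $20.00 at rate r clears $646.85 in 43 more payments. Total: 88 + 43 = 131 months.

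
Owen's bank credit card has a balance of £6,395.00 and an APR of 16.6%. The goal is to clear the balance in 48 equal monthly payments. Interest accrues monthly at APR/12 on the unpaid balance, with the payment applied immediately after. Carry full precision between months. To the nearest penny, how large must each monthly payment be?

Monthly rate r = 16.6%/12 = 1.38333% = 0.0138333.
Level-payment amortization: P = B₀·r / (1 − (1+r)^(−n)) = 6395.00·0.0138333 / (1 − 1.01383^(−48)).
Denominator 1 − (1+r)^(−48) = 0.482863933.
P = 88.4642 / 0.482863933 ≈ 183.21.

£183.21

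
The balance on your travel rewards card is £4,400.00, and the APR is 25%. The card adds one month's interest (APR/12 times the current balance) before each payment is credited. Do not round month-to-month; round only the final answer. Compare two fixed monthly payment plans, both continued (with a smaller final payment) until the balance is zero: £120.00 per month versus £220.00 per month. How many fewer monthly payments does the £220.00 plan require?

Monthly rate r = 25%/12 = 2.08333% = 0.0208333.
At £120.00/mo: n = ⌈−ln(1 − rB₀/P)/ln(1+r)⌉ = 71 payments (last £0.60); total interest = total paid − £4,400.00 = £4,000.60.
At £220.00/mo: 27 payments (last £31.16); total interest £1,351.16.
Payments saved = 71 − 27 = 44.

44 fewer payments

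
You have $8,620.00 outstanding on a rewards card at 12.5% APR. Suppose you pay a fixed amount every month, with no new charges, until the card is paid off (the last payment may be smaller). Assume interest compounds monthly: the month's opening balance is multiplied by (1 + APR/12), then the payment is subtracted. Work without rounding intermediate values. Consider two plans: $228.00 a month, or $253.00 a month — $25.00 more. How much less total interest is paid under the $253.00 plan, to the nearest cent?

$311.42

Monthly rate r = 12.5%/12 = 1.04167% = 0.0104167.
At $228.00/mo: n = ⌈−ln(1 − rB₀/P)/ln(1+r)⌉ = 49 payments (last $69.99); total interest = total paid − $8,620.00 = $2,393.99.
At $253.00/mo: 43 payments (last $76.57); total interest $2,082.57.
Interest saved = $2,393.99 − $2,082.57 = $311.42.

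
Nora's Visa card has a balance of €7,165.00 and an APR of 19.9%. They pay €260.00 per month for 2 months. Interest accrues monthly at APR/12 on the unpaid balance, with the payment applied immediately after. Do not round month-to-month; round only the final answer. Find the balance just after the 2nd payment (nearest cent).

Monthly rate r = 19.9%/12 = 1.65833% = 0.0165833.
Each month: B ← B·(1+r) − €260.00.
Month 1: interest €118.82; balance after payment €7,023.82.
Month 2: interest €116.48; balance after payment €6,880.30.

€6,880.30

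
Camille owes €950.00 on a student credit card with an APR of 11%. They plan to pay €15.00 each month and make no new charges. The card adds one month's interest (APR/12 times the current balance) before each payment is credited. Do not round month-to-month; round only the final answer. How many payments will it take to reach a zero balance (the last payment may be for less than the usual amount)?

96 payments

Monthly rate r = 11%/12 = 0.916667% = 0.00916667.
Recurrence: B ← B·(1+r) − €15.00.
Month 1: interest €8.71; balance after payment €943.71.
Month 2: interest €8.65; balance after payment €937.36.
Closed form: n = −ln(1 − rB₀/P)/ln(1+r) = −ln(0.41944)/ln(1.00917) ≈ 95.215, so the balance reaches zero during payment 96.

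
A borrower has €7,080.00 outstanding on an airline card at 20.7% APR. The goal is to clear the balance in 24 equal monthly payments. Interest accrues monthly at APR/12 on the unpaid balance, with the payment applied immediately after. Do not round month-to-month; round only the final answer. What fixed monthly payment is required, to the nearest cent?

€362.77

Monthly rate r = 20.7%/12 = 1.725% = 0.01725.
Level-payment amortization: P = B₀·r / (1 − (1+r)^(−n)) = 7080.00·0.01725 / (1 − 1.01725^(−24)).
Denominator 1 − (1+r)^(−24) = 0.336661453.
P = 122.13 / 0.336661453 ≈ 362.77.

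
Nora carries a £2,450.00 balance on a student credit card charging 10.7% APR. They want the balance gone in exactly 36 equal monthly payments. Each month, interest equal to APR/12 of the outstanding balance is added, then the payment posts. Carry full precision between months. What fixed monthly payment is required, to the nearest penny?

£79.86

Monthly rate r = 10.7%/12 = 0.891667% = 0.00891667.
Level-payment amortization: P = B₀·r / (1 − (1+r)^(−n)) = 2450.00·0.00891667 / (1 − 1.00892^(−36)).
Denominator 1 − (1+r)^(−36) = 0.273543974.
P = 21.8458 / 0.273543974 ≈ 79.86.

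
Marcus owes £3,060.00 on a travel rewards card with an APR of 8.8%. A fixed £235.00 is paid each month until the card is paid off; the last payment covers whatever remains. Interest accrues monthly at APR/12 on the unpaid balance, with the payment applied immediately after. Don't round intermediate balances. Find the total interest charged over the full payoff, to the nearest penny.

£168.07

Monthly rate r = 8.8%/12 = 0.733333% = 0.00733333.
Payoff takes n = ⌈−ln(1 − rB₀/P)/ln(1+r)⌉ = ⌈13.736⌉ = 14 payments; the last is £173.07.
Total paid = 13·£235.00 + £173.07 = £3,228.07.
Total interest = total paid − principal = £3,228.07 − £3,060.00 = £168.07.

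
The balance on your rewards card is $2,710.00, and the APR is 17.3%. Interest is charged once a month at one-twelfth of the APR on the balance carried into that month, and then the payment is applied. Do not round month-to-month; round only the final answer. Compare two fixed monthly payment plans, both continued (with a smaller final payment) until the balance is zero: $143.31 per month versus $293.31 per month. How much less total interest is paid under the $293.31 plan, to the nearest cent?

Monthly rate r = 17.3%/12 = 1.44167% = 0.0144167.
At $143.31/mo: n = ⌈−ln(1 − rB₀/P)/ln(1+r)⌉ = 23 payments (last $34.27); total interest = total paid − $2,710.00 = $477.09.
At $293.31/mo: 10 payments (last $289.46); total interest $219.25.
Interest saved = $477.09 − $219.25 = $257.84.

$257.84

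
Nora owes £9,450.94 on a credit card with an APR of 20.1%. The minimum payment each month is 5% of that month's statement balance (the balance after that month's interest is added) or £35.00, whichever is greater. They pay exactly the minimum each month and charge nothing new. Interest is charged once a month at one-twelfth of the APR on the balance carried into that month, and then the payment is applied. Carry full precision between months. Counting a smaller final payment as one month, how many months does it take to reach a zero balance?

100 months

Monthly rate r = 20.1%/12 = 1.675% = 0.01675.
While 5% of the post-interest balance exceeds £35.00, each month B ← (B·(1+r))·(1 − 0.05), i.e. B shrinks by the factor (1+r)·0.95 = 0.96591.
This holds for months 1–76. Entering month 77 the balance is £677.25; 5% of the post-interest balance is now below £35.00, so the flat £35.00 minimum applies from here.
From month 77 a fixed £35.00 at rate r clears £677.25 in 24 more payments. Total: 76 + 24 = 100 months.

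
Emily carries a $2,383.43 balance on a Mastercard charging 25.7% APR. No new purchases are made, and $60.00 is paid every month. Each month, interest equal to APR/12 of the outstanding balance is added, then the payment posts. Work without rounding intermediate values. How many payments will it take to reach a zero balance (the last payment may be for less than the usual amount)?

Monthly rate r = 25.7%/12 = 2.14167% = 0.0214167.
Recurrence: B ← B·(1+r) − $60.00.
Month 1: interest $51.05; balance after payment $2,374.48.
Month 2: interest $50.85; balance after payment $2,365.33.
Closed form: n = −ln(1 − rB₀/P)/ln(1+r) = −ln(0.14925)/ln(1.02142) ≈ 89.764, so the balance reaches zero during payment 90.

90 payments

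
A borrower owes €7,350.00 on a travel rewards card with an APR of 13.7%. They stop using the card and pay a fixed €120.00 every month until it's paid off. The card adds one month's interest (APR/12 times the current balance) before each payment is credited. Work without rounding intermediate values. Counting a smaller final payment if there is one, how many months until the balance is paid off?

106 months

Monthly rate r = 13.7%/12 = 1.14167% = 0.0114167.
Recurrence: B ← B·(1+r) − €120.00.
Month 1: interest €83.91; balance after payment €7,313.91.
Month 2: interest €83.50; balance after payment €7,277.41.
Closed form: n = −ln(1 − rB₀/P)/ln(1+r) = −ln(0.30073)/ln(1.01142) ≈ 105.844, so the balance reaches zero during payment 106.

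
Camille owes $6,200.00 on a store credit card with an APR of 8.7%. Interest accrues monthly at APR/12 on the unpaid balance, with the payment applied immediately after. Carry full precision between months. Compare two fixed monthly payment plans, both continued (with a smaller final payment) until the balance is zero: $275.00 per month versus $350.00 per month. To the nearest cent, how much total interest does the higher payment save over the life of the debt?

$134.50

Monthly rate r = 8.7%/12 = 0.725% = 0.00725.
At $275.00/mo: n = ⌈−ln(1 − rB₀/P)/ln(1+r)⌉ = 25 payments (last $194.44); total interest = total paid − $6,200.00 = $594.44.
At $350.00/mo: 20 payments (last $9.94); total interest $459.94.
Interest saved = $594.44 − $459.94 = $134.50.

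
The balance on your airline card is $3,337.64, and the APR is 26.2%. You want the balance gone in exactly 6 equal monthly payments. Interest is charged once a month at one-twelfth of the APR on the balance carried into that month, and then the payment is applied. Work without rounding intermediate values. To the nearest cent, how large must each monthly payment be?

$599.55

Monthly rate r = 26.2%/12 = 2.18333% = 0.0218333.
Level-payment amortization: P = B₀·r / (1 − (1+r)^(−n)) = 3337.64·0.0218333 / (1 − 1.02183^(−6)).
Denominator 1 − (1+r)^(−6) = 0.121544825.
P = 72.8718 / 0.121544825 ≈ 599.55.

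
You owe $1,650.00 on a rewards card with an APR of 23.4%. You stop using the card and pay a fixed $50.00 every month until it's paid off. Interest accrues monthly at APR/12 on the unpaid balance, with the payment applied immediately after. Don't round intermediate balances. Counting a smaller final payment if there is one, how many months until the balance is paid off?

54 payments

Monthly rate r = 23.4%/12 = 1.95% = 0.0195.
Recurrence: B ← B·(1+r) − $50.00.
Month 1: interest $32.17; balance after payment $1,632.17.
Month 2: interest $31.83; balance after payment $1,614.00.
Closed form: n = −ln(1 − rB₀/P)/ln(1+r) = −ln(0.3565)/ln(1.0195) ≈ 53.407, so the balance reaches zero during payment 54.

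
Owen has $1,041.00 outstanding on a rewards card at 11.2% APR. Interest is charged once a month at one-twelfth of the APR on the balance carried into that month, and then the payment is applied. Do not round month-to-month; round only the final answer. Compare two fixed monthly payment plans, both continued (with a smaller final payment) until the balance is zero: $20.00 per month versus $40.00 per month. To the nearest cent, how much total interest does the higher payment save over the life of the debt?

$233.86

Monthly rate r = 11.2%/12 = 0.933333% = 0.00933333.
At $20.00/mo: n = ⌈−ln(1 − rB₀/P)/ln(1+r)⌉ = 72 payments (last $11.97); total interest = total paid − $1,041.00 = $390.97.
At $40.00/mo: 30 payments (last $38.11); total interest $157.11.
Interest saved = $390.97 − $157.11 = $233.86.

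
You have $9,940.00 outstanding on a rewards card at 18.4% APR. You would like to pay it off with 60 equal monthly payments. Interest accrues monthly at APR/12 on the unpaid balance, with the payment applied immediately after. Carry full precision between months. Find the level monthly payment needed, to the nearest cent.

Monthly rate r = 18.4%/12 = 1.53333% = 0.0153333.
Level-payment amortization: P = B₀·r / (1 − (1+r)^(−n)) = 9940.00·0.0153333 / (1 − 1.01533^(−60)).
Denominator 1 − (1+r)^(−60) = 0.598688742.
P = 152.413 / 0.598688742 ≈ 254.58.

$254.58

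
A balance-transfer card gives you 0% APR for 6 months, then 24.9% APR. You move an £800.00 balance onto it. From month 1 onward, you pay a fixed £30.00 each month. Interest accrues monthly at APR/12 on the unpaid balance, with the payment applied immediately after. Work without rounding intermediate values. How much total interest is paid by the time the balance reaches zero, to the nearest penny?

Promo months 1–6 at r₀ = 0%/12 = 0; months 7+ at r₁ = 24.9%/12 = 0.02075.
After month 6 (no interest yet): B = £800.00 − 6·£30.00 = £620.00.
Then at r₁ with £30.00/mo: n₂ = −ln(1 − r₁·B/P)/ln(1+r₁) ≈ 27.27 → 28 more payments.
Total paid = 33·£30.00 + £8.18 = £998.18; interest = £998.18 − £800.00 = £198.18.

£198.18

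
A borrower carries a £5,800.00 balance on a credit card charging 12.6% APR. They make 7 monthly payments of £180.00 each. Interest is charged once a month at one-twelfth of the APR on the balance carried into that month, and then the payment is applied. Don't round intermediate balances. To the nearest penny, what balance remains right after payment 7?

£4,939.57

Monthly rate r = 12.6%/12 = 1.05% = 0.0105.
Each month: B ← B·(1+r) − £180.00.
Month 1: interest £60.90; balance after payment £5,680.90.
Month 2: interest £59.65; balance after payment £5,560.55.
Month 3: interest £58.39; balance after payment £5,438.94.
Month 4: interest £57.11; balance after payment £5,316.04.
Month 5: interest £55.82; balance after payment £5,191.86.
Month 6: interest £54.51; balance after payment £5,066.38.
Month 7: interest £53.20; balance after payment £4,939.57.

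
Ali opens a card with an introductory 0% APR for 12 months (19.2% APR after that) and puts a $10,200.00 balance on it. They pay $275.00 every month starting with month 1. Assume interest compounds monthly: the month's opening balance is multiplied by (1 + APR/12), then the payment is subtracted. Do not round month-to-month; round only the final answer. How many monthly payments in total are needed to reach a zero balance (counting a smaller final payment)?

Promo months 1–12 at r₀ = 0%/12 = 0; months 13+ at r₁ = 19.2%/12 = 0.016.
After month 12 (no interest yet): B = $10,200.00 − 12·$275.00 = $6,900.00.
Then at r₁ with $275.00/mo: n₂ = −ln(1 − r₁·B/P)/ln(1+r₁) ≈ 32.33 → 33 more payments.

45 payments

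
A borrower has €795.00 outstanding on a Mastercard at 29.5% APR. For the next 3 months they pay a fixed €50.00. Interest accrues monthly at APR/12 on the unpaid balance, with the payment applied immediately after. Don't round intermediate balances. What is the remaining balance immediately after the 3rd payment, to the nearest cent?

Monthly rate r = 29.5%/12 = 2.45833% = 0.0245833.
Each month: B ← B·(1+r) − €50.00.
Month 1: interest €19.54; balance after payment €764.54.
Month 2: interest €18.80; balance after payment €733.34.
Month 3: interest €18.03; balance after payment €701.37.

€701.37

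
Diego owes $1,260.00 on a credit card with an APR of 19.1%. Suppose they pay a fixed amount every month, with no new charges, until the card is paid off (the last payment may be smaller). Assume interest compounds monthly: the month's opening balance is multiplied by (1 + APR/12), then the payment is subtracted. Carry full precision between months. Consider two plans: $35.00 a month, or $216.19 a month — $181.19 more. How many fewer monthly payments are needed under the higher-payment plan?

Monthly rate r = 19.1%/12 = 1.59167% = 0.0159167.
At $35.00/mo: n = ⌈−ln(1 − rB₀/P)/ln(1+r)⌉ = 54 payments (last $31.13); total interest = total paid − $1,260.00 = $626.13.
At $216.19/mo: 7 payments (last $35.92); total interest $73.06.
Payments saved = 54 − 7 = 47.

47 fewer payments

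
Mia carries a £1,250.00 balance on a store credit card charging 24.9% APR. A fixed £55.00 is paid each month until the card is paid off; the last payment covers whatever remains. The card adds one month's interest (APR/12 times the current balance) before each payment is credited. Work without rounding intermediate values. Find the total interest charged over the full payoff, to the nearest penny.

Monthly rate r = 24.9%/12 = 2.075% = 0.02075.
Payoff takes n = ⌈−ln(1 − rB₀/P)/ln(1+r)⌉ = ⌈31.059⌉ = 32 payments; the last is £3.29.
Total paid = 31·£55.00 + £3.29 = £1,708.29.
Total interest = total paid − principal = £1,708.29 − £1,250.00 = £458.29.

£458.29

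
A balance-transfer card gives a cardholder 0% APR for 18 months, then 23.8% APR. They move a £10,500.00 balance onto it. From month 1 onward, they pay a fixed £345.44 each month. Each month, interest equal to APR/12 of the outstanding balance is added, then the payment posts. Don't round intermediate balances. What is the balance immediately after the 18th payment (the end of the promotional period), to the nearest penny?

Promo months 1–18 at r₀ = 0%/12 = 0; months 19+ at r₁ = 23.8%/12 = 0.0198333.
After month 18 (no interest yet): B = £10,500.00 − 18·£345.44 = £4,282.08.

£4,282.08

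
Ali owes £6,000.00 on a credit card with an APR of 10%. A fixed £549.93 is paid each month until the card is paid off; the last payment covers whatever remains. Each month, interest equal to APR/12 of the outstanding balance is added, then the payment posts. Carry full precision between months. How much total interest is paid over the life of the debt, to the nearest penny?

Monthly rate r = 10%/12 = 0.833333% = 0.00833333.
Payoff takes n = ⌈−ln(1 − rB₀/P)/ln(1+r)⌉ = ⌈11.486⌉ = 12 payments; the last is £268.03.
Total paid = 11·£549.93 + £268.03 = £6,317.26.
Total interest = total paid − principal = £6,317.26 − £6,000.00 = £317.26.

£317.26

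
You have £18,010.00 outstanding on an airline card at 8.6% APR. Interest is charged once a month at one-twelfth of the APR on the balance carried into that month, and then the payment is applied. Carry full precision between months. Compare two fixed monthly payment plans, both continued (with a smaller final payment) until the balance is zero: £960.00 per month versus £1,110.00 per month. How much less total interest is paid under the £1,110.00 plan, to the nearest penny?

Monthly rate r = 8.6%/12 = 0.716667% = 0.00716667.
At £960.00/mo: n = ⌈−ln(1 − rB₀/P)/ln(1+r)⌉ = 21 payments (last £211.32); total interest = total paid − £18,010.00 = £1,401.32.
At £1,110.00/mo: 18 payments (last £345.46); total interest £1,205.46.
Interest saved = £1,401.32 − £1,205.46 = £195.86.

£195.86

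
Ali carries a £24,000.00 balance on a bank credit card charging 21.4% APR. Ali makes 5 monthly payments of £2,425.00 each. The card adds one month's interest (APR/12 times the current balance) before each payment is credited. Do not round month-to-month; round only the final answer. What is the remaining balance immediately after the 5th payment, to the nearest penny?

Monthly rate r = 21.4%/12 = 1.78333% = 0.0178333.
Each month: B ← B·(1+r) − £2,425.00.
Month 1: interest £428.00; balance after payment £22,003.00.
Month 2: interest £392.39; balance after payment £19,970.39.
Month 3: interest £356.14; balance after payment £17,901.53.
Month 4: interest £319.24; balance after payment £15,795.77.
Month 5: interest £281.69; balance after payment £13,652.46.

£13,652.46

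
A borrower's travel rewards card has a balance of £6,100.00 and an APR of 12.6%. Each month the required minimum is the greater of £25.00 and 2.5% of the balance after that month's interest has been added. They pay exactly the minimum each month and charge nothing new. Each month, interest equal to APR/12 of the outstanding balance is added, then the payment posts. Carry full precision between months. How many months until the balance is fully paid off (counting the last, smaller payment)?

174 months

Monthly rate r = 12.6%/12 = 1.05% = 0.0105.
While 2.5% of the post-interest balance exceeds £25.00, each month B ← (B·(1+r))·(1 − 0.025), i.e. B shrinks by the factor (1+r)·0.975 = 0.98524.
This holds for months 1–123. Entering month 124 the balance is £979.18; 2.5% of the post-interest balance is now below £25.00, so the flat £25.00 minimum applies from here.
From month 124 a fixed £25.00 at rate r clears £979.18 in 51 more payments. Total: 123 + 51 = 174 months.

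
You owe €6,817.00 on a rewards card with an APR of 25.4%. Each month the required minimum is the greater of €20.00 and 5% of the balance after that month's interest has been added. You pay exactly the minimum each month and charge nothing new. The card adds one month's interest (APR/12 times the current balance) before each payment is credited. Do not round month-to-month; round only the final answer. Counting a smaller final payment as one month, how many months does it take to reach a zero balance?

120 months

Monthly rate r = 25.4%/12 = 2.11667% = 0.0211667.
While 5% of the post-interest balance exceeds €20.00, each month B ← (B·(1+r))·(1 − 0.05), i.e. B shrinks by the factor (1+r)·0.95 = 0.97011.
This holds for months 1–95. Entering month 96 the balance is €381.52; 5% of the post-interest balance is now below €20.00, so the flat €20.00 minimum applies from here.
From month 96 a fixed €20.00 at rate r clears €381.52 in 25 more payments. Total: 95 + 25 = 120 months.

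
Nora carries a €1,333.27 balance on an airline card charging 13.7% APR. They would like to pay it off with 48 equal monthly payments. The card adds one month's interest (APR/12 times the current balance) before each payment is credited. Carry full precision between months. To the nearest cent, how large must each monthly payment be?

€36.23

Monthly rate r = 13.7%/12 = 1.14167% = 0.0114167.
Level-payment amortization: P = B₀·r / (1 − (1+r)^(−n)) = 1333.27·0.0114167 / (1 − 1.01142^(−48)).
Denominator 1 − (1+r)^(−48) = 0.420097585.
P = 15.2215 / 0.420097585 ≈ 36.23.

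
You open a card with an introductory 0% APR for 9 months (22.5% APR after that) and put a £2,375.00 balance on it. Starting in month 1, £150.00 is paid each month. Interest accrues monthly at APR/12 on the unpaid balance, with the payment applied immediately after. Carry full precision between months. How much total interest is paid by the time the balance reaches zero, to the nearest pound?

Promo months 1–9 at r₀ = 0%/12 = 0; months 10+ at r₁ = 22.5%/12 = 0.01875.
After month 9 (no interest yet): B = £2,375.00 − 9·£150.00 = £1,025.00.
Then at r₁ with £150.00/mo: n₂ = −ln(1 − r₁·B/P)/ln(1+r₁) ≈ 7.38 → 8 more payments.
Total paid = 16·£150.00 + £57.45 = £2,457.45; interest = £2,457.45 − £2,375.00 = £82.45.

£82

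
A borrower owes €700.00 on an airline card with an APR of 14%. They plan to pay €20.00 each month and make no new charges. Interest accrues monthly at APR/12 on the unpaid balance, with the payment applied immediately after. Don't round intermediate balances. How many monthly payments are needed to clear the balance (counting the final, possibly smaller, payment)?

46 payments

Monthly rate r = 14%/12 = 1.16667% = 0.0116667.
Recurrence: B ← B·(1+r) − €20.00.
Month 1: interest €8.17; balance after payment €688.17.
Month 2: interest €8.03; balance after payment €676.20.
Closed form: n = −ln(1 − rB₀/P)/ln(1+r) = −ln(0.59167)/ln(1.01167) ≈ 45.246, so the balance reaches zero during payment 46.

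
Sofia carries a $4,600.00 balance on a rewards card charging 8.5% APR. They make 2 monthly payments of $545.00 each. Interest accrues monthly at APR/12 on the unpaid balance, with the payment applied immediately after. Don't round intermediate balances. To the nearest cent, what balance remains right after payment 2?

Monthly rate r = 8.5%/12 = 0.708333% = 0.00708333.
Each month: B ← B·(1+r) − $545.00.
Month 1: interest $32.58; balance after payment $4,087.58.
Month 2: interest $28.95; balance after payment $3,571.54.

$3,571.54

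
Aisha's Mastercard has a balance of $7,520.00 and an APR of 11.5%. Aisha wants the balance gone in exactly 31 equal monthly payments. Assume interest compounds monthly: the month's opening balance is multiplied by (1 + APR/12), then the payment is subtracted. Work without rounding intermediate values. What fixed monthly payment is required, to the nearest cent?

Monthly rate r = 11.5%/12 = 0.958333% = 0.00958333.
Level-payment amortization: P = B₀·r / (1 − (1+r)^(−n)) = 7520.00·0.00958333 / (1 − 1.00958^(−31)).
Denominator 1 − (1+r)^(−31) = 0.255966218.
P = 72.0667 / 0.255966218 ≈ 281.55.

$281.55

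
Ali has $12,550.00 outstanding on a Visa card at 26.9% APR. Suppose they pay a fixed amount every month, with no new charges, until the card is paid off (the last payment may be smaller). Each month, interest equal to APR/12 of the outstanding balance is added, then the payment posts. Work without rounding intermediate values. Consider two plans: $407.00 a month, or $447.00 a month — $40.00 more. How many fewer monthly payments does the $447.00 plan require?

9 fewer payments

Monthly rate r = 26.9%/12 = 2.24167% = 0.0224167.
At $407.00/mo: n = ⌈−ln(1 − rB₀/P)/ln(1+r)⌉ = 54 payments (last $3.42); total interest = total paid − $12,550.00 = $9,024.42.
At $447.00/mo: 45 payments (last $345.96); total interest $7,463.96.
Payments saved = 54 − 45 = 9.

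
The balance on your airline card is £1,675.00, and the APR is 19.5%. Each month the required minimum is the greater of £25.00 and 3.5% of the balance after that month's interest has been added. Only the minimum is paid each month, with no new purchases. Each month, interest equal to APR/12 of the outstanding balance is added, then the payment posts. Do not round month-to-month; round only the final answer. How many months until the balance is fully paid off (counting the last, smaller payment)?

Monthly rate r = 19.5%/12 = 1.625% = 0.01625.
While 3.5% of the post-interest balance exceeds £25.00, each month B ← (B·(1+r))·(1 − 0.035), i.e. B shrinks by the factor (1+r)·0.965 = 0.98068.
This holds for months 1–45. Entering month 46 the balance is £696.26; 3.5% of the post-interest balance is now below £25.00, so the flat £25.00 minimum applies from here.
From month 46 a fixed £25.00 at rate r clears £696.26 in 38 more payments. Total: 45 + 38 = 83 months.

83 months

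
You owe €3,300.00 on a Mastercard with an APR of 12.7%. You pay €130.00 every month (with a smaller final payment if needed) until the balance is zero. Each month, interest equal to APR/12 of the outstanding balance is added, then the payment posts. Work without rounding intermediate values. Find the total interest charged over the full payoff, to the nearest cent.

Monthly rate r = 12.7%/12 = 1.05833% = 0.0105833.
Payoff takes n = ⌈−ln(1 − rB₀/P)/ln(1+r)⌉ = ⌈29.719⌉ = 30 payments; the last is €93.55.
Total paid = 29·€130.00 + €93.55 = €3,863.55.
Total interest = total paid − principal = €3,863.55 − €3,300.00 = €563.55.

€563.55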